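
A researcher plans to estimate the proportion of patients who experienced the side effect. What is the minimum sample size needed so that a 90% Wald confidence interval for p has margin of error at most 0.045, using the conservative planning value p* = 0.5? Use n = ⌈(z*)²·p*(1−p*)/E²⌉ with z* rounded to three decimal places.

For 90% confidence, z* = 1.645.
p*(1−p*) = 0.2500.
(z*)²·p*(1−p*)/E² = 2.706025·0.2500/0.002025 = 334.077.
⌈334.077⌉ = 335.

n = 335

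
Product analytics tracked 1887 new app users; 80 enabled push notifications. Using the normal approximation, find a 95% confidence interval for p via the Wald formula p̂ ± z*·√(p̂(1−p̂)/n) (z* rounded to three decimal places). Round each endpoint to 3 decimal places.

Sample proportion p̂ = 80/1887 = 0.04240.
SE(p̂) = √(0.04240·0.95760/1887) = 0.004638.
The 95% critical value is z* = 1.960.
Margin of error: 1.960 × 0.004638 = 0.00909.
CI: 0.04240 ± 0.00909 = (0.033, 0.051).

(0.033, 0.051)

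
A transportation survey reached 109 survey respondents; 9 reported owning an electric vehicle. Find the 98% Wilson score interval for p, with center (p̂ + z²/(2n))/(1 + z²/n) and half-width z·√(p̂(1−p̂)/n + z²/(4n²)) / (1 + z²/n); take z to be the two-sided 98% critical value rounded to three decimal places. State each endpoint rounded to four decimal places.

p̂ = 9/109 = 0.08257; z = 2.326, so z² = 5.410276.
1 + z²/n = 1.049636.
Center = (0.08257 + 0.024818)/1.049636 = 0.10231.
Radicand: p̂(1−p̂)/n + z²/(4n²) = 0.000694965 + 0.000113843 = 0.000808808.
Half-width = z·√(radicand)/denom = 2.326·0.028440/1.049636 = 0.06302.
CI: 0.10231 ± 0.06302 = (0.0393, 0.1653).

(0.0393, 0.1653)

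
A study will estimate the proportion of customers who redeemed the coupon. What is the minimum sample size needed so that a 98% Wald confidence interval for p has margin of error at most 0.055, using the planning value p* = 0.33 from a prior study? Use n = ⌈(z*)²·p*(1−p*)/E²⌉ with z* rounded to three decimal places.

The 98% critical value is z* = 2.326.
p*(1−p*) = 0.2211.
Required n before rounding: 5.410276 × 0.2211 / 0.055² = 395.442.
⌈395.442⌉ = 396.

n = 396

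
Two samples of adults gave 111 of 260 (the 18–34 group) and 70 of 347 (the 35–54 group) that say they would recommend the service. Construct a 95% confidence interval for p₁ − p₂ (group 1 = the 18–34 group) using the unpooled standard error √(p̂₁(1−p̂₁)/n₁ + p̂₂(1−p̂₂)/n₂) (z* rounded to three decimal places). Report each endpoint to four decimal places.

(0.1517, 0.2987)

p̂₁ = 0.42692, p̂₂ = 0.20173, so the observed difference is 0.22519.
Unpooled SE = √(p̂₁(1−p̂₁)/n₁ + p̂₂(1−p̂₂)/n₂) = √(0.000940999 + 0.000464076) = 0.037484.
For 95% confidence, z* = 1.960. Margin = 1.960·0.037484 = 0.07347.
Interval: 0.22519 ± 0.07347 → (0.1517, 0.2987).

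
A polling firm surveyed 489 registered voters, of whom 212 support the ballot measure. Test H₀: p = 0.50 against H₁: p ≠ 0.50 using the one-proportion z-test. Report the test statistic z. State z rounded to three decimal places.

z = -2.939

With x = 212 successes in n = 489, p̂ = 0.43354.
Under H₀, SE = √(p₀(1−p₀)/n) = √(0.50·0.50/489) = √0.000511247 = 0.022611.
z = (0.43354 − 0.50)/0.022611 = -0.06646/0.022611 = -2.939.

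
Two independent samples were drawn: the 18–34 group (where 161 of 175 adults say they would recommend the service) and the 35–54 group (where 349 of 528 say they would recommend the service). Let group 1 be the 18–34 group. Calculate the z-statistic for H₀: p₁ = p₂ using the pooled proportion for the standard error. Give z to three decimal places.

z = 6.654

p̂₁ = 161/175 = 0.92000, p̂₂ = 349/528 = 0.66098.
Pooled p̂ = (161+349)/(175+528) = 510/703 = 0.72546.
SE = √[p̂(1−p̂)(1/n₁+1/n₂)] = √[0.72546·0.27454·(1/175+1/528)] ≈ 0.038927.
z = 0.25902/0.038927 = 6.654.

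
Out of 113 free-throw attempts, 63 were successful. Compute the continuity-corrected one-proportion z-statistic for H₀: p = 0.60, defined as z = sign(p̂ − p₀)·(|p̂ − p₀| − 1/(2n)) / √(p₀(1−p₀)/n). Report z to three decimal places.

p̂ = 63/113 = 0.55752. p̂ − p₀ = -0.042478.
1/(2n) = 0.004425.
Corrected numerator: |-0.042478| − 0.004425 = 0.038053.
Null standard error: √(0.60·0.40/113) = √0.002123894 = 0.046086.
z = −0.038053/0.046086 = -0.826.

z = -0.826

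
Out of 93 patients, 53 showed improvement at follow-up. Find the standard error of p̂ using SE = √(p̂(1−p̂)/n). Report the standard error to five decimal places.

SE = 0.05134

With x = 53 successes in n = 93, p̂ = 0.56989.
p̂(1−p̂) = 0.245115.
SE = √(0.245115/93) = √0.002635645 = 0.05134.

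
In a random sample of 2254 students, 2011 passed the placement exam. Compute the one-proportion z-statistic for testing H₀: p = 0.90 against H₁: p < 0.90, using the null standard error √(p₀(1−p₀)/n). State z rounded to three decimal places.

z = -1.236

p̂ = 2011/2254 = 0.89219.
Under H₀, SE = √(p₀(1−p₀)/n) = √(0.90·0.10/2254) = √0.000039929 = 0.006319.
Test statistic: z = -0.00781/0.006319 = -1.236.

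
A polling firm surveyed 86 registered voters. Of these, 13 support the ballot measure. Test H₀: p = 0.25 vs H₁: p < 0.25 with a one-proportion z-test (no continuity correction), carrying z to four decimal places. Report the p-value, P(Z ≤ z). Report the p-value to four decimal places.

The sample proportion is 13/86 = 0.15116.
Under H₀, SE = √(p₀(1−p₀)/n) = √(0.25·0.75/86) = √0.002180233 = 0.046693.
Test statistic (full precision, shown to 4 dp): z = (13/86 − 0.25)/SE₀ ≈ -2.1167.
From the standard normal, P(Z ≤ z) = 0.0171.

p-value = 0.0171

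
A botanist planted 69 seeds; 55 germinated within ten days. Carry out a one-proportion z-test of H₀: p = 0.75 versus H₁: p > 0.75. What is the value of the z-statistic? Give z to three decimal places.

Sample proportion p̂ = 55/69 = 0.79710.
Null standard error: √(0.75·0.25/69) = √0.002717391 = 0.052129.
Test statistic: z = 0.04710/0.052129 = 0.904.

z = 0.904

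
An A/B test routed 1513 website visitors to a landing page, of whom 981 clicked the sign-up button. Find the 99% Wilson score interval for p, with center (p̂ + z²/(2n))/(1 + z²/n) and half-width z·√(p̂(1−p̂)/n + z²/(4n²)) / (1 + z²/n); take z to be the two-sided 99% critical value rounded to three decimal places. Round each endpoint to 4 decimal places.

p̂ = 981/1513 = 0.64838; z = 2.576, so z² = 6.635776.
1 + z²/n = 1.004386.
Adjusted center: (0.64838 + z²/(2n))/1.004386 = 0.64773.
Radicand: p̂(1−p̂)/n + z²/(4n²) = 0.000150683 + 0.000000725 = 0.000151408.
Half-width = z·√(radicand)/denom = 2.576·0.012305/1.004386 = 0.03156.
So the interval runs from 0.6162 to 0.6793.

(0.6162, 0.6793)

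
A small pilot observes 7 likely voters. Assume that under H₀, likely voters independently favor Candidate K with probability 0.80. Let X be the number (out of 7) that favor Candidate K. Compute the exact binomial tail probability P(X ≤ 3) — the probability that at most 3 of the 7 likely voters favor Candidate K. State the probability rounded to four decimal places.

P = 0.0333

X is binomial with n = 7 and p = 0.80.
P(X ≤ 3) = C(7,0)·0.80^0·0.20^7 + C(7,1)·0.80^1·0.20^6 + C(7,2)·0.80^2·0.20^5 + C(7,3)·0.80^3·0.20^4.
= 0.000013 + 0.000358 + 0.004301 + 0.028672 = 0.0333.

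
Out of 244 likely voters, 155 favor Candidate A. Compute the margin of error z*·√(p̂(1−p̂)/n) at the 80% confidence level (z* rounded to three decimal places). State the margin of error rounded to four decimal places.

ME = 0.0395

p̂ = 155/244 = 0.63525.
Standard error of p̂: √(0.231709/244) = √0.000949625 = 0.030816.
z* = 1.282 at the 80% level.
Margin of error = z*·SE = 1.282 × 0.030816 = 0.0395.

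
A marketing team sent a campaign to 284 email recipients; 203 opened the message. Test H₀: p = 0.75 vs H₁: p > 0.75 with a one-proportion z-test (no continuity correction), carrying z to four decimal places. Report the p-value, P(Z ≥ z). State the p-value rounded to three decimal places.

p-value = 0.915

Sample proportion p̂ = 203/284 = 0.71479.
Null standard error: √(0.75·0.25/284) = √0.000660211 = 0.025695.
Test statistic (full precision, shown to 4 dp): z = (203/284 − 0.75)/SE₀ ≈ -1.3704.
p-value = P(Z ≥ z) with z = -1.3704 → 0.915.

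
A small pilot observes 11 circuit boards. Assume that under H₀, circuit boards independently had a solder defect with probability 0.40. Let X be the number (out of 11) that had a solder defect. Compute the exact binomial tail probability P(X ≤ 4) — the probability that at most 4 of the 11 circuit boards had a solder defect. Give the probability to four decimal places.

P = 0.5328

X is binomial with n = 11 and p = 0.40.
P(X ≤ 4) = Σ_{j=0}^{4} C(11,j)·0.40^j·0.60^{11−j}.
= 0.003628 + 0.026605 + 0.088684 + 0.177367 + 0.236490 = 0.5328.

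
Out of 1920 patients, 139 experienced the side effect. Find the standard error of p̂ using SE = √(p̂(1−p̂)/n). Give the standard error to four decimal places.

SE = 0.0059

With x = 139 successes in n = 1920, p̂ = 0.07240.
p̂(1−p̂) = 0.07240·0.92760 = 0.067158.
SE = √(0.067158/1920) = 0.0059.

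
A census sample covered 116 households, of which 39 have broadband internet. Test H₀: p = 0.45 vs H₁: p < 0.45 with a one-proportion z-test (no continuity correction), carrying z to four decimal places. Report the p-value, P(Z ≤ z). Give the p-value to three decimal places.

Sample proportion p̂ = 39/116 = 0.33621.
Under H₀, SE = √(p₀(1−p₀)/n) = √(0.45·0.55/116) = √0.002133621 = 0.046191.
z = (p̂ − p₀)/SE = (39/116 − 0.45)/0.046191 ≈ -2.4635.
p-value = P(Z ≤ z) with z = -2.4635 → 0.007.

p-value = 0.007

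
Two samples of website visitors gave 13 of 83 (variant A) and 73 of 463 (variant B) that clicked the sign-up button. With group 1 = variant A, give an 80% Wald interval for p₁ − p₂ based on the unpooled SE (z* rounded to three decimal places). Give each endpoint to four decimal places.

(-0.0566, 0.0545)

p̂₁ = 0.15663, p̂₂ = 0.15767, so the observed difference is -0.00104.
SE = √(0.001591502 + 0.000286843) = √0.001878345 = 0.043340.
The 80% critical value is z* = 1.282. Margin = 1.282·0.043340 = 0.05556.
Interval: -0.00104 ± 0.05556 → (-0.0566, 0.0545).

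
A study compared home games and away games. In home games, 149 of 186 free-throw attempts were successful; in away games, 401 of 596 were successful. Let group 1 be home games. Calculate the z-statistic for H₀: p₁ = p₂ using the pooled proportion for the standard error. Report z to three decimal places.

z = 3.343

p̂₁ = 149/186 = 0.80108, p̂₂ = 401/596 = 0.67282.
Pooling: p̂ = 550/782 = 0.70332.
Pooled SE = √[0.2086590·0.00705420] ≈ 0.038366.
z = (p̂₁ − p̂₂)/SE = (0.80108 − 0.67282)/0.038366 = 0.12826/0.038366 = 3.343.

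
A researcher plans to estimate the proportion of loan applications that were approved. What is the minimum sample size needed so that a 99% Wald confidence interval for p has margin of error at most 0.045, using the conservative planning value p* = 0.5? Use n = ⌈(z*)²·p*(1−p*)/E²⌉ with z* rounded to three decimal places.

n = 820

The 99% critical value is z* = 2.576.
p*(1−p*) = 0.2500.
(z*)²·p*(1−p*)/E² = 6.635776·0.2500/0.002025 = 819.232.
⌈819.232⌉ = 820.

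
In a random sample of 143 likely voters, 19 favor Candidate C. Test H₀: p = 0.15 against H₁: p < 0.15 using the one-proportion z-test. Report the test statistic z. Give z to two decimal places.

z = -0.57

The sample proportion is 19/143 = 0.13287.
SE₀ = √(0.15·0.85/143) = 0.029860.
z = (0.13287 − 0.15)/0.029860 = -0.01713/0.029860 = -0.57.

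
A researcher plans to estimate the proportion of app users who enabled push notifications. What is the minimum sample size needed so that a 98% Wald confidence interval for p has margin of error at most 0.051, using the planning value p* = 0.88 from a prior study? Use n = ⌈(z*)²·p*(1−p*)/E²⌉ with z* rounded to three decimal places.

n = 220

For 98% confidence, z* = 2.326.
p*(1−p*) = 0.88·0.12 = 0.1056.
(z*)²·p*(1−p*)/E² = 5.410276·0.1056/0.002601 = 219.656.
⌈219.656⌉ = 220.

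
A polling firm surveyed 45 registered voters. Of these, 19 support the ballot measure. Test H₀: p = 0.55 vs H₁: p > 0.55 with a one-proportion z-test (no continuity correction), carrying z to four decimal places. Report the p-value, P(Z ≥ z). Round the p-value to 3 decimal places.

p̂ = 19/45 = 0.42222.
Under H₀, SE = √(p₀(1−p₀)/n) = √(0.55·0.45/45) = √0.005500000 = 0.074162.
Test statistic (full precision, shown to 4 dp): z = (19/45 − 0.55)/SE₀ ≈ -1.7230.
From the standard normal, P(Z ≥ z) = 0.958.

p-value = 0.958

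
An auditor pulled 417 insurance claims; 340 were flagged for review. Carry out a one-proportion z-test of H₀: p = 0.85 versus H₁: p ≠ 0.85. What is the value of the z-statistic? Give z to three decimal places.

With x = 340 successes in n = 417, p̂ = 0.81535.
SE₀ = √(0.85·0.15/417) = 0.017486.
z = (p̂ − p₀)/SE = (0.81535 − 0.85)/0.017486 = -1.982.

z = -1.982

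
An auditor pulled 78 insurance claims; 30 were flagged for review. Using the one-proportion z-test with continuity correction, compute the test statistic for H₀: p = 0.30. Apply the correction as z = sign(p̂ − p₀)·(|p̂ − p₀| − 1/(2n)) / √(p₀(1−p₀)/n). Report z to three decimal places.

z = 1.507

The sample proportion is 30/78 = 0.38462. p̂ − p₀ = 0.084615.
1/(2n) = 0.006410.
Corrected numerator: |0.084615| − 0.006410 = 0.078205.
Null standard error: √(0.30·0.70/78) = √0.002692308 = 0.051887.
z = (+)0.078205/0.051887 = 1.507.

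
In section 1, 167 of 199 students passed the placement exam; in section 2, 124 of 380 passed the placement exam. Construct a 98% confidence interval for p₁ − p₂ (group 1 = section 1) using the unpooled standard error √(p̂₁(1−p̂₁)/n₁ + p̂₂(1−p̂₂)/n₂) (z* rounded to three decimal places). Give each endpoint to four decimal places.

p̂₁ = 0.83920, p̂₂ = 0.32632, so the observed difference is 0.51288.
SE = √(0.000678121 + 0.000578510) = √0.001256631 = 0.035449.
z* = 2.326 at the 98% level. Margin of error = 0.08245.
So the interval runs from 0.4304 to 0.5953.

(0.4304, 0.5953)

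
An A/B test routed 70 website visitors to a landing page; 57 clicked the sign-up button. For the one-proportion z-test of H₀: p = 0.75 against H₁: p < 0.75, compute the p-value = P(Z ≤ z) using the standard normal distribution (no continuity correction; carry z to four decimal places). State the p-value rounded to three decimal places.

The sample proportion is 57/70 = 0.81429.
SE₀ = √(0.75·0.25/70) = 0.051755.
Test statistic (full precision, shown to 4 dp): z = (57/70 − 0.75)/SE₀ ≈ 1.2421.
p-value = P(Z ≤ z) with z = 1.2421 → 0.893.

p-value = 0.893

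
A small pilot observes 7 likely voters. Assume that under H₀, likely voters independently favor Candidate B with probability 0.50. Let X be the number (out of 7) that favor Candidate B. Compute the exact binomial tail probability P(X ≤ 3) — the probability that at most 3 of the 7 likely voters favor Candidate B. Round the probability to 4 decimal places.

P = 0.5000

X ~ Binomial(n=7, p=0.50).
P(X ≤ 3) = C(7,0)·0.50^0·0.50^7 + C(7,1)·0.50^1·0.50^6 + C(7,2)·0.50^2·0.50^5 + C(7,3)·0.50^3·0.50^4.
= 0.007812 + 0.054688 + 0.164062 + 0.273438 = 0.5000.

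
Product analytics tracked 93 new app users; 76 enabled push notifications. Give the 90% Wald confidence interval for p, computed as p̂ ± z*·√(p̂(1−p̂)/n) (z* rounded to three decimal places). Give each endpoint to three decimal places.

(0.751, 0.883)

The sample proportion is 76/93 = 0.81720.
SE(p̂) = √(0.81720·0.18280/93) = 0.040078.
The 90% critical value is z* = 1.645.
Margin of error: 1.645 × 0.040078 = 0.06593.
So the interval runs from 0.751 to 0.883.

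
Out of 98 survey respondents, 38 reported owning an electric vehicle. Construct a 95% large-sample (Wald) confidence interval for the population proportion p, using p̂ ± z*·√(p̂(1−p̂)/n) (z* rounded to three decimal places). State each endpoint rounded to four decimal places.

(0.2913, 0.4842)

The sample proportion is 38/98 = 0.38776.
Standard error of p̂: √(0.237401/98) = √0.002422460 = 0.049218.
For 95% confidence, z* = 1.960.
Margin = 1.960·0.049218 = 0.09647.
Interval: 0.38776 ± 0.09647 → (0.2913, 0.4842).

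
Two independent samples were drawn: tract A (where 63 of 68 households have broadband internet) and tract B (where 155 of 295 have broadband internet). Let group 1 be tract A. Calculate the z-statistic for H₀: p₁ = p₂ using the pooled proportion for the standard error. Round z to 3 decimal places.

p̂₁ = 63/68 = 0.92647, p̂₂ = 155/295 = 0.52542.
Pooling: p̂ = 218/363 = 0.60055.
Pooled SE = √[0.2398895·0.01809571] ≈ 0.065886.
z = 0.40105/0.065886 = 6.087.

z = 6.087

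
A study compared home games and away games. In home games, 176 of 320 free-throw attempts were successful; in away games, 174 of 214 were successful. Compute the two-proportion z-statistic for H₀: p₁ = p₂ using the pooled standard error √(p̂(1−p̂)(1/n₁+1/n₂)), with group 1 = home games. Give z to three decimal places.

Sample proportions: p̂₁ = 176/320 = 0.55000 and p̂₂ = 174/214 = 0.81308.
Pooled p̂ = (176+174)/(320+214) = 350/534 = 0.65543.
SE = √[p̂(1−p̂)(1/n₁+1/n₂)] = √[0.65543·0.34457·(1/320+1/214)] ≈ 0.041965.
z = (p̂₁ − p̂₂)/SE = (0.55000 − 0.81308)/0.041965 = -0.26308/0.041965 = -6.269.

z = -6.269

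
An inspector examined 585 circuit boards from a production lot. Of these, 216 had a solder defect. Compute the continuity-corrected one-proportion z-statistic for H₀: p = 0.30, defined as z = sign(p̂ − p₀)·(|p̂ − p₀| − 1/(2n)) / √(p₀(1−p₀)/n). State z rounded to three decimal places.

z = 3.609

Sample proportion p̂ = 216/585 = 0.36923. p̂ − p₀ = 0.069231.
Continuity correction 1/(2n) = 1/1170 = 0.000855.
Corrected numerator: |0.069231| − 0.000855 = 0.068376.
Null standard error: √(0.30·0.70/585) = √0.000358974 = 0.018947.
z = +0.068376/0.018947 = 3.609.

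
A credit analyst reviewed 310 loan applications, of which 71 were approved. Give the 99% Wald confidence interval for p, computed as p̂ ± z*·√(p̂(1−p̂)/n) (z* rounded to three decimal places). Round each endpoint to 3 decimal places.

The sample proportion is 71/310 = 0.22903.
SE(p̂) = √(0.22903·0.77097/310) = 0.023866.
For 99% confidence, z* = 2.576.
Margin = 2.576·0.023866 = 0.06148.
So the interval runs from 0.168 to 0.291.

(0.168, 0.291)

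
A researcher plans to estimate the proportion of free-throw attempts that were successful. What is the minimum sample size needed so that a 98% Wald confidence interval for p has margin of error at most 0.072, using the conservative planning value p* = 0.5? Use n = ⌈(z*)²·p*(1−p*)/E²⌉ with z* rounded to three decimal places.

n = 261

For 98% confidence, z* = 2.326.
p*(1−p*) = 0.2500.
Required n before rounding: 5.410276 × 0.2500 / 0.072² = 260.912.
Rounding up, n = 261.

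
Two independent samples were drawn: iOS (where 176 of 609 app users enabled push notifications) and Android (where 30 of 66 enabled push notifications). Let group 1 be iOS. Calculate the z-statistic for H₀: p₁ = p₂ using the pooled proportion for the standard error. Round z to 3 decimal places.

p̂₁ = 176/609 = 0.28900, p̂₂ = 30/66 = 0.45455.
Pooled p̂ = (176+30)/(609+66) = 206/675 = 0.30519.
Pooled SE = √[0.2120472·0.01679355] ≈ 0.059674.
z = -0.16555/0.059674 = -2.774.

z = -2.774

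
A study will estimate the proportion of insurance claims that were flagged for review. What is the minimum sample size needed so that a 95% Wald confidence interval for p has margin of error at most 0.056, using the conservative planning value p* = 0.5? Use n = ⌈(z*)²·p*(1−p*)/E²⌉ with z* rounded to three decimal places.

n = 307

z* = 1.960 at the 95% level.
p*(1−p*) = 0.50·0.50 = 0.2500.
Required n before rounding: 3.841600 × 0.2500 / 0.056² = 306.250.
⌈306.250⌉ = 307.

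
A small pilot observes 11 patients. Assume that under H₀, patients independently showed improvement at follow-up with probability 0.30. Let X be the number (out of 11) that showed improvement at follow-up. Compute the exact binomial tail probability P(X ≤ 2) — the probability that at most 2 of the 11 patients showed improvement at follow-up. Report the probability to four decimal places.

X ~ Binomial(n=11, p=0.30).
P(X ≤ 2) = C(11,0)·0.30^0·0.70^11 + C(11,1)·0.30^1·0.70^10 + C(11,2)·0.30^2·0.70^9.
= 0.019773 + 0.093217 + 0.199750 = 0.3127.

P = 0.3127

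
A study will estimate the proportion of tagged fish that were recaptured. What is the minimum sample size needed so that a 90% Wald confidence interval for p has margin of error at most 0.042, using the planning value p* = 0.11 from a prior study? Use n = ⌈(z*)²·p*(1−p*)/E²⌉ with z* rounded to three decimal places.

z* = 1.645 at the 90% level.
p*(1−p*) = 0.11·0.89 = 0.0979.
Required n before rounding: 2.706025 × 0.0979 / 0.042² = 150.181.
⌈150.181⌉ = 151.

n = 151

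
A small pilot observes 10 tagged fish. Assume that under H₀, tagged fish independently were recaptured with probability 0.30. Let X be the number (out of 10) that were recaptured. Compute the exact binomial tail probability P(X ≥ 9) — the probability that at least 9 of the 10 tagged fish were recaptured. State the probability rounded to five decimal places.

P = 0.00014

X ~ Binomial(n=10, p=0.30).
P(X ≥ 9) = C(10,9)·0.30^9·0.70^1 + C(10,10)·0.30^10·0.70^0.
= 0.000138 + 0.000006 = 0.00014.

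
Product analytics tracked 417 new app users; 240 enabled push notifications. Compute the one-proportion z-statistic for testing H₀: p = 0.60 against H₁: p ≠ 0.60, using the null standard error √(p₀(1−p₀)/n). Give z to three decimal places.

Sample proportion p̂ = 240/417 = 0.57554.
Null standard error: √(0.60·0.40/417) = √0.000575540 = 0.023990.
Test statistic: z = -0.02446/0.023990 = -1.020.

z = -1.020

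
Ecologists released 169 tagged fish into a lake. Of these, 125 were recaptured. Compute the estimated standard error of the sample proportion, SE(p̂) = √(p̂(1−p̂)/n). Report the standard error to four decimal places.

SE = 0.0338

p̂ = 125/169 = 0.73964.
p̂(1−p̂) = 0.192573.
SE = √(0.192573/169) = √0.001139485 = 0.0338.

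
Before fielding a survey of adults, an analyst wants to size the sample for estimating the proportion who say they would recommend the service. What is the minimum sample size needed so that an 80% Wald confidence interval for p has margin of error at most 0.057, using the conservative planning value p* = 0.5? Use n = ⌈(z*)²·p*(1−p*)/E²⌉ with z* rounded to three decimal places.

n = 127

The 80% critical value is z* = 1.282.
p*(1−p*) = 0.2500.
Required n before rounding: 1.643524 × 0.2500 / 0.057² = 126.464.
⌈126.464⌉ = 127.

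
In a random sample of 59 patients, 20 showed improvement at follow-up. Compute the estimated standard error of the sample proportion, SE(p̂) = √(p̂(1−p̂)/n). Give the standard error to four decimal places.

SE = 0.0616

With x = 20 successes in n = 59, p̂ = 0.33898.
p̂(1−p̂) = 0.33898·0.66102 = 0.224073.
SE = √(0.224073/59) = 0.0616.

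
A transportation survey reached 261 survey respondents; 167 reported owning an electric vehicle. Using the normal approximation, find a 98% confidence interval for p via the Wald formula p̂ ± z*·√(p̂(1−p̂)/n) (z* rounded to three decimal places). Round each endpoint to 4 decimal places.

(0.5707, 0.7090)

Sample proportion p̂ = 167/261 = 0.63985.
Standard error of p̂: √(0.230443/261) = √0.000882923 = 0.029714.
The 98% critical value is z* = 2.326.
Margin of error: 2.326 × 0.029714 = 0.06911.
Interval: 0.63985 ± 0.06911 → (0.5707, 0.7090).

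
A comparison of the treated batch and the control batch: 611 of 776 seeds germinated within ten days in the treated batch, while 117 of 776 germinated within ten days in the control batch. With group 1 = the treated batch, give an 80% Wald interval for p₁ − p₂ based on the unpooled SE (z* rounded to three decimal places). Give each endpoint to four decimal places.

(0.6116, 0.6616)

p̂₁ = 0.78737, p̂₂ = 0.15077, so the observed difference is 0.63660.
Unpooled SE = √(p̂₁(1−p̂₁)/n₁ + p̂₂(1−p̂₂)/n₂) = √(0.000215745 + 0.000165001) = 0.019513.
For 80% confidence, z* = 1.282. Margin = 1.282·0.019513 = 0.02502.
CI: 0.63660 ± 0.02502 = (0.6116, 0.6616).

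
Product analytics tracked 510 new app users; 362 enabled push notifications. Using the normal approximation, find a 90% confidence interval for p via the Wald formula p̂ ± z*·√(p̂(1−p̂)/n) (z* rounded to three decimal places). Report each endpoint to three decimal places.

(0.677, 0.743)

With x = 362 successes in n = 510, p̂ = 0.70980.
Standard error of p̂: √(0.205982/510) = √0.000403887 = 0.020097.
For 90% confidence, z* = 1.645.
Margin of error: 1.645 × 0.020097 = 0.03306.
CI: 0.70980 ± 0.03306 = (0.677, 0.743).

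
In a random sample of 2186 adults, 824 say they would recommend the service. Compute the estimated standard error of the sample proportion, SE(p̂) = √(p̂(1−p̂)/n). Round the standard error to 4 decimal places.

Sample proportion p̂ = 824/2186 = 0.37694.
p̂(1−p̂) = 0.234856.
SE = √(0.234856/2186) = √0.000107436 = 0.0104.

SE = 0.0104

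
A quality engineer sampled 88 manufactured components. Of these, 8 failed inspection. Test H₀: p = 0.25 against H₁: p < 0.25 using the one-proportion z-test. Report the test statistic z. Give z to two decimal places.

The sample proportion is 8/88 = 0.09091.
Null standard error: √(0.25·0.75/88) = √0.002130682 = 0.046159.
Test statistic: z = -0.15909/0.046159 = -3.45.

z = -3.45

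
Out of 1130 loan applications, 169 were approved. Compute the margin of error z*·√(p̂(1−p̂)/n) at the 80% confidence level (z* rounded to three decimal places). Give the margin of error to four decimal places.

ME = 0.0136

With x = 169 successes in n = 1130, p̂ = 0.14956.
SE = √(p̂(1−p̂)/n) = √(0.127190/1130) = 0.010609.
The 80% critical value is z* = 1.282.
ME = 1.282·0.010609 = 0.0136.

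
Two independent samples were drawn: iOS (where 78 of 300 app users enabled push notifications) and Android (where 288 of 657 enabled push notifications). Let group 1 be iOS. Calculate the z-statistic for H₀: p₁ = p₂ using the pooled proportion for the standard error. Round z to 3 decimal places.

z = -5.267

p̂₁ = 78/300 = 0.26000, p̂₂ = 288/657 = 0.43836.
Pooling: p̂ = 366/957 = 0.38245.
Pooled SE = √[0.2361809·0.00485540] ≈ 0.033864.
z = (p̂₁ − p̂₂)/SE = (0.26000 − 0.43836)/0.033864 = -0.17836/0.033864 = -5.267.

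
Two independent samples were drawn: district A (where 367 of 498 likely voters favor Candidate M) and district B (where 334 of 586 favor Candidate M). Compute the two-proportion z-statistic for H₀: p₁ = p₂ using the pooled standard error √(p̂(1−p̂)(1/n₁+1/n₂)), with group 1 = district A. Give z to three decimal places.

Sample proportions: p̂₁ = 367/498 = 0.73695 and p̂₂ = 334/586 = 0.56997.
Pooling: p̂ = 701/1084 = 0.64668.
Pooled SE = √[0.2284853·0.00371452] ≈ 0.029133.
z = 0.16698/0.029133 = 5.732.

z = 5.732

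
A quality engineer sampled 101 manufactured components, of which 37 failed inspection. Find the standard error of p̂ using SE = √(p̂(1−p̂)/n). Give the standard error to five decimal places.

SE = 0.04794

p̂ = 37/101 = 0.36634.
p̂(1−p̂) = 0.232135.
Dividing by n and taking the root: √0.002298366 = 0.04794.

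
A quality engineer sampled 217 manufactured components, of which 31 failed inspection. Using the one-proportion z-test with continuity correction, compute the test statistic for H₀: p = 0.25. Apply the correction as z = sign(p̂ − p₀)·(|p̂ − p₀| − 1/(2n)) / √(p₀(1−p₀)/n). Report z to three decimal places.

With x = 31 successes in n = 217, p̂ = 0.14286. p̂ − p₀ = -0.107143.
Continuity correction 1/(2n) = 1/434 = 0.002304.
Corrected numerator: |-0.107143| − 0.002304 = 0.104839.
Null standard error: √(0.25·0.75/217) = √0.000864055 = 0.029395.
z = −0.104839/0.029395 = -3.567.

z = -3.567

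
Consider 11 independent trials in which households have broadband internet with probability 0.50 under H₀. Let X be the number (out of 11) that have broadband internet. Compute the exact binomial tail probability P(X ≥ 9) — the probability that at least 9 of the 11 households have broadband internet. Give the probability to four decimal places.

X is binomial with n = 11 and p = 0.50.
P(X ≥ 9) = C(11,9)·0.50^9·0.50^2 + C(11,10)·0.50^10·0.50^1 + C(11,11)·0.50^11·0.50^0.
= 0.026855 + 0.005371 + 0.000488 = 0.0327.

P = 0.0327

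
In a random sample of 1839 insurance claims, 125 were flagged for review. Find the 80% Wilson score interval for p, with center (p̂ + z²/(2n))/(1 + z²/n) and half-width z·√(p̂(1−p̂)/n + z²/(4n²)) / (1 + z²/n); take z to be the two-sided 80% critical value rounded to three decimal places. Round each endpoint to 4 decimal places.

(0.0608, 0.0759)

Here p̂ = 125/1839 = 0.06797 and z = 1.282 (z² = 1.643524).
Denominator 1 + z²/n = 1 + 1.643524/1839 = 1.000894.
Adjusted center: (0.06797 + z²/(2n))/1.000894 = 0.06836.
Radicand: p̂(1−p̂)/n + z²/(4n²) = 0.000034449 + 0.000000121 = 0.000034570.
Half-width = z·√(radicand)/denom = 1.282·0.005880/1.000894 = 0.00753.
So the interval runs from 0.0608 to 0.0759.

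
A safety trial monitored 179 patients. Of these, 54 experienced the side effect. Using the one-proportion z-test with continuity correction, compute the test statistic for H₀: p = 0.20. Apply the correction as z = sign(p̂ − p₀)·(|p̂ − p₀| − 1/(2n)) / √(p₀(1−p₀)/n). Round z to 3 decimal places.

With x = 54 successes in n = 179, p̂ = 0.30168. p̂ − p₀ = 0.101676.
Continuity correction 1/(2n) = 1/358 = 0.002793.
Corrected numerator: |0.101676| − 0.002793 = 0.098883.
Under H₀, SE = √(p₀(1−p₀)/n) = √(0.20·0.80/179) = √0.000893855 = 0.029897.
z = (+)0.098883/0.029897 = 3.307.

z = 3.307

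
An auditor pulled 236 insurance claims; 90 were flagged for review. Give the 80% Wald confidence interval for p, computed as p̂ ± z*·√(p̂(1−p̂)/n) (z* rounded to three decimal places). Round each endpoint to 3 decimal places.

Sample proportion p̂ = 90/236 = 0.38136.
SE(p̂) = √(0.38136·0.61864/236) = 0.031618.
The 80% critical value is z* = 1.282.
Margin of error: 1.282 × 0.031618 = 0.04053.
CI: 0.38136 ± 0.04053 = (0.341, 0.422).

(0.341, 0.422)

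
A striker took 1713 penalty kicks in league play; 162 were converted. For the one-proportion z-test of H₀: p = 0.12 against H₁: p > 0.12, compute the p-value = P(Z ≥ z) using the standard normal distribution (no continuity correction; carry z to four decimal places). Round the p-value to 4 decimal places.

p-value = 0.9994

The sample proportion is 162/1713 = 0.09457.
Under H₀, SE = √(p₀(1−p₀)/n) = √(0.12·0.88/1713) = √0.000061646 = 0.007852.
z = (p̂ − p₀)/SE = (162/1713 − 0.12)/0.007852 ≈ -3.2387.
p-value = P(Z ≥ z) with z = -3.2387 → 0.9994.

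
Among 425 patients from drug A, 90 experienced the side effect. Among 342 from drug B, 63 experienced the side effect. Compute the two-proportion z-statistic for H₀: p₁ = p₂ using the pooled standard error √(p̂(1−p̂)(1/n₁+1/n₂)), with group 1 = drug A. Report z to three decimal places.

z = 0.949

Sample proportions: p̂₁ = 90/425 = 0.21176 and p̂₂ = 63/342 = 0.18421.
Pooled p̂ = (90+63)/(425+342) = 153/767 = 0.19948.
Pooled SE = √[0.1596868·0.00527692] ≈ 0.029029.
z = 0.02755/0.029029 = 0.949.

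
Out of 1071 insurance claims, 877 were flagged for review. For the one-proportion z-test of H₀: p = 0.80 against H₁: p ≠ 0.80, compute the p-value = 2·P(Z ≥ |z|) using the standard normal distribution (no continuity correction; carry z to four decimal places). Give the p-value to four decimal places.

The sample proportion is 877/1071 = 0.81886.
Under H₀, SE = √(p₀(1−p₀)/n) = √(0.80·0.20/1071) = √0.000149393 = 0.012223.
Test statistic (full precision, shown to 4 dp): z = (877/1071 − 0.80)/SE₀ ≈ 1.5431.
From the standard normal, 2·P(Z ≥ |z|) = 0.1228.

p-value = 0.1228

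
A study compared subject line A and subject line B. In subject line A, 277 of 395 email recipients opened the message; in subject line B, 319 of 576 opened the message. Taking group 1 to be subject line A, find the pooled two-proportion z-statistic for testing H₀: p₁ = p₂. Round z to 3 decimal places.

Sample proportions: p̂₁ = 277/395 = 0.70127 and p̂₂ = 319/576 = 0.55382.
Pooled p̂ = (277+319)/(395+576) = 596/971 = 0.61380.
Pooled SE = √[0.2370495·0.00426776] ≈ 0.031807.
z = 0.14745/0.031807 = 4.636.

z = 4.636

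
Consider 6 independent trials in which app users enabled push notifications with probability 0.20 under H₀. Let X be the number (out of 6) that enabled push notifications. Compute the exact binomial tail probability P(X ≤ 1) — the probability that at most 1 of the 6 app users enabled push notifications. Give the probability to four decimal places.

X is binomial with n = 6 and p = 0.20.
P(X ≤ 1) = C(6,0)·0.20^0·0.80^6 + C(6,1)·0.20^1·0.80^5.
= 0.262144 + 0.393216 = 0.6554.

P = 0.6554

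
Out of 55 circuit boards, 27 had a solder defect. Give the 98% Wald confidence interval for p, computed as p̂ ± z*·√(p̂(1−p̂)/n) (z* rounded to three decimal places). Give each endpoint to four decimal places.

(0.3341, 0.6477)

p̂ = 27/55 = 0.49091.
SE = √(p̂(1−p̂)/n) = √(0.249917/55) = 0.067409.
For 98% confidence, z* = 2.326.
Margin of error: 2.326 × 0.067409 = 0.15679.
CI: 0.49091 ± 0.15679 = (0.3341, 0.6477).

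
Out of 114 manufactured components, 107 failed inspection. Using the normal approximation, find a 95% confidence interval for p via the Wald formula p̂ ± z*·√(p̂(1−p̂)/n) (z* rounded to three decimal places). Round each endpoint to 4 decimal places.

p̂ = 107/114 = 0.93860.
Standard error of p̂: √(0.057633/114) = √0.000505554 = 0.022485.
The 95% critical value is z* = 1.960.
Margin of error: 1.960 × 0.022485 = 0.04407.
CI: 0.93860 ± 0.04407 = (0.8945, 0.9827).

(0.8945, 0.9827)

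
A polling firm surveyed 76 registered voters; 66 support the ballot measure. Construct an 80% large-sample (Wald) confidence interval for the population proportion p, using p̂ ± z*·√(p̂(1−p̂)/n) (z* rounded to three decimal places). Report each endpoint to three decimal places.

Sample proportion p̂ = 66/76 = 0.86842.
SE(p̂) = √(0.86842·0.13158/76) = 0.038775.
z* = 1.282 at the 80% level.
Margin = 1.282·0.038775 = 0.04971.
So the interval runs from 0.819 to 0.918.

(0.819, 0.918)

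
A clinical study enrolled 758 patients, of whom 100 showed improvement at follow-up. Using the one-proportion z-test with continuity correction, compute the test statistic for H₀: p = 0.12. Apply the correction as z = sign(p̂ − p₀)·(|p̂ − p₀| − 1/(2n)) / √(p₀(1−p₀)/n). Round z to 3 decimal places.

z = 0.955

p̂ = 100/758 = 0.13193. p̂ − p₀ = 0.011926.
Continuity correction 1/(2n) = 1/1516 = 0.000660.
Corrected numerator: |0.011926| − 0.000660 = 0.011266.
SE₀ = √(0.12·0.88/758) = 0.011803.
z = +0.011266/0.011803 = 0.955.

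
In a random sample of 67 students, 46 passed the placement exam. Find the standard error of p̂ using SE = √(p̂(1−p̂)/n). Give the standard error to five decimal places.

SE = 0.05667

Sample proportion p̂ = 46/67 = 0.68657.
p̂(1−p̂) = 0.68657·0.31343 = 0.215192.
SE = √(0.215192/67) = √0.003211821 = 0.05667.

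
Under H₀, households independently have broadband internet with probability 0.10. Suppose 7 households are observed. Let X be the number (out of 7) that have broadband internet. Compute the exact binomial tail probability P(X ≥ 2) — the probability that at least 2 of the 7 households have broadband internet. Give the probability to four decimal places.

X ~ Binomial(n=7, p=0.10).
P(X ≥ 2) = Σ_{j=2}^{7} C(7,j)·0.10^j·0.90^{7−j}.
= 0.124003 + 0.022964 + 0.002552 + 0.000170 + 0.000006 + 0.000000 = 0.1497.

P = 0.1497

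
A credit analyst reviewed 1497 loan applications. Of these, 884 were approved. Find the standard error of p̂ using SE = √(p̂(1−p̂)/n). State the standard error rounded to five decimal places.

SE = 0.01271

The sample proportion is 884/1497 = 0.59051.
p̂(1−p̂) = 0.59051·0.40949 = 0.241808.
Dividing by n and taking the root: √0.000161528 = 0.01271.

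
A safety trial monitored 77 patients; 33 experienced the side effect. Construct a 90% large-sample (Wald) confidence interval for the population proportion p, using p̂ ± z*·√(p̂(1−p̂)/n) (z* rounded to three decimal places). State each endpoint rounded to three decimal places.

Sample proportion p̂ = 33/77 = 0.42857.
SE(p̂) = √(0.42857·0.57143/77) = 0.056396.
For 90% confidence, z* = 1.645.
Margin of error: 1.645 × 0.056396 = 0.09277.
So the interval runs from 0.336 to 0.521.

(0.336, 0.521)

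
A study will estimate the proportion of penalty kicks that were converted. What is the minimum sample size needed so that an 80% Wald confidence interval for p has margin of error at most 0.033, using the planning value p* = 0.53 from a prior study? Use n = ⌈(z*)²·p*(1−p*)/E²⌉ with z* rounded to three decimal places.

n = 376

For 80% confidence, z* = 1.282.
p*(1−p*) = 0.53·0.47 = 0.2491.
(z*)²·p*(1−p*)/E² = 1.643524·0.2491/0.001089 = 375.943.
Rounding up, n = 376.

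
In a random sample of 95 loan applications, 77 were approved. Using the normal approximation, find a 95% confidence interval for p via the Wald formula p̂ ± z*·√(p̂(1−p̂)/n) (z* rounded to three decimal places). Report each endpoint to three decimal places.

The sample proportion is 77/95 = 0.81053.
Standard error of p̂: √(0.153573/95) = √0.001616562 = 0.040206.
z* = 1.960 at the 95% level.
Margin = 1.960·0.040206 = 0.07880.
So the interval runs from 0.732 to 0.889.

(0.732, 0.889)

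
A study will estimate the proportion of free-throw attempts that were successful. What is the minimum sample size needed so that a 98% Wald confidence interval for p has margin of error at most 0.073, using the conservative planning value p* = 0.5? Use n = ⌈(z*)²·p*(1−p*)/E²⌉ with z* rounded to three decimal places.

n = 254

z* = 2.326 at the 98% level.
p*(1−p*) = 0.2500.
(z*)²·p*(1−p*)/E² = 5.410276·0.2500/0.005329 = 253.813.
Rounding up, n = 254.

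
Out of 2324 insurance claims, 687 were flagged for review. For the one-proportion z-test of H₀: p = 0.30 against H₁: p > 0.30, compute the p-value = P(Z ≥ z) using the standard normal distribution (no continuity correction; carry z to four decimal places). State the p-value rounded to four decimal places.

p-value = 0.6779

The sample proportion is 687/2324 = 0.29561.
Under H₀, SE = √(p₀(1−p₀)/n) = √(0.30·0.70/2324) = √0.000090361 = 0.009506.
Test statistic (full precision, shown to 4 dp): z = (687/2324 − 0.30)/SE₀ ≈ -0.4617.
From the standard normal, P(Z ≥ z) = 0.6779.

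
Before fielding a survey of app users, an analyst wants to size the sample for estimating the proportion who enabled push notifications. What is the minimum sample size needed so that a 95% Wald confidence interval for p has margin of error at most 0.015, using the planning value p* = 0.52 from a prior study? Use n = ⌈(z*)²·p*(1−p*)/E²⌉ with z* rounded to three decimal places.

z* = 1.960 at the 95% level.
p*(1−p*) = 0.52·0.48 = 0.2496.
(z*)²·p*(1−p*)/E² = 3.841600·0.2496/0.000225 = 4261.615.
⌈4261.615⌉ = 4262.

n = 4262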